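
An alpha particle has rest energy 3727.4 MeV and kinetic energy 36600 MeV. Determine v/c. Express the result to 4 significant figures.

0.9957

K = (γ−1)mc², so γ = 1 + 36600/3727.4 = 10.819.
Then v/c = √(1 − γ⁻²) = √(1 − 0.0085433) = √0.9914567 = 0.9957.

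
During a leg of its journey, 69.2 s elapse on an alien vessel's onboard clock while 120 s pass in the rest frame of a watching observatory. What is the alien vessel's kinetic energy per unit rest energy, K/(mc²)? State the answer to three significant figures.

From Δt = γΔτ: γ = 120/69.2 = 1.7341.
Since K = (γ−1)mc², K/(mc²) = 1.7341 − 1 = 0.734.

0.734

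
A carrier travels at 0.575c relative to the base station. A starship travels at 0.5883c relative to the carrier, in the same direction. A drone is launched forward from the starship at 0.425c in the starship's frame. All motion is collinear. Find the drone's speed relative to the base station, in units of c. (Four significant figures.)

Compose velocities in two stages. Stage 1 (into S'): u₁ = (0.425+0.5883)/(1+0.425×0.5883) = 0.81062.
Stage 2 (into S): u = (0.81062+0.575)/(1+0.81062×0.575) = 0.9451, so the speed is 0.9451c.

0.9451c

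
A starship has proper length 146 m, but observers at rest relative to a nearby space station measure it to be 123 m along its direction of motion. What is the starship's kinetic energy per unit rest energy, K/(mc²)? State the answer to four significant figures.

0.1870

From L = L₀/γ: γ = 146/123 = 1.18699.
Since K = (γ−1)mc², K/(mc²) = 1.18699 − 1 = 0.1870.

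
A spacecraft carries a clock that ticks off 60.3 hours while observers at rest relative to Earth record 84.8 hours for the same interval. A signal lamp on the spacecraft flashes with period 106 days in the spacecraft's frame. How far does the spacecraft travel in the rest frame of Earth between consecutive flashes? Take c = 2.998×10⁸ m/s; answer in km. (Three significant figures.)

The time-dilation ratio gives γ = 84.8/60.3 = 1.4063.
β = √(1 − 1/γ²) = 0.70311. Lab-frame period = γτ = 1.4063×106 days = 149.07 days. Distance = βc × γτ = 0.70311 × 2.998×10⁸ m/s × 12879648 s = 2.7149×10^15 m = 2.71×10^12 km.

2.71×10^12 km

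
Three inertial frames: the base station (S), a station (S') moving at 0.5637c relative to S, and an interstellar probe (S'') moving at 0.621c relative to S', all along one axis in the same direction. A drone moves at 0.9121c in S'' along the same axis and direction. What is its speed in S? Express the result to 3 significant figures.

0.994c

First combine the drone and interstellar probe (S''→S'): u₁ = (0.9121 + 0.621)/(1 + 0.9121×0.621) = 1.5331/1.5664141 = 0.97873.
Then combine with the station (S'→S): u = (0.97873 + 0.5637)/(1 + 0.97873×0.5637) = 1.54243/1.551710101 = 0.99402.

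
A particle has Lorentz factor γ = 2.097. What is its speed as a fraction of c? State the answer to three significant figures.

0.879c

β = √(1 − 1/γ²) = √(1 − 1/4.397409) = √0.772593 = 0.879.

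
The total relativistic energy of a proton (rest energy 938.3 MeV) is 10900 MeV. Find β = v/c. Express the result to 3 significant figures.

0.996

Total energy E = γmc² gives γ = 10900/938.3 = 11.617.
Hence β = √(1 − 1/γ²) = √(1 − 0.00740989) = √0.99259011 = 0.996.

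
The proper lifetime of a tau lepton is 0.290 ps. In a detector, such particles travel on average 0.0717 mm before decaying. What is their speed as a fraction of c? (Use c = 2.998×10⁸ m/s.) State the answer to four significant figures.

d = βγcτ ⇒ βγ = d/(cτ) = 7.170×10^-5 m / (8.6942×10^-5 m) = 0.82469.
β = (βγ)/√(1+(βγ)²) = 0.82469/√1.680114 = 0.6362.

0.6362c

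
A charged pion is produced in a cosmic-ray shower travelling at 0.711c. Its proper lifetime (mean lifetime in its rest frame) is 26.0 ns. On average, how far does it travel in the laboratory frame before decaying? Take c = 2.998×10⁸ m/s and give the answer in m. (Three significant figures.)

7.88 m

With β = 0.711, γ = 1/√(1 − 0.711²) = 1/√0.494479 = 1.4221.
Lab-frame lifetime: Δt = γτ = 1.4221 × 26.0 ns = 36.975 ns.
Distance: d = vΔt = 0.711 × 2.998×10⁸ m/s × 3.6975×10^-8 s = 7.88 m.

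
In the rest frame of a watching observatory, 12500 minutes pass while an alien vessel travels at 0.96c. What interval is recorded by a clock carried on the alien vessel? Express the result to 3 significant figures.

With β = 0.96, γ = 1/√(1 − 0.96²) = 1/√0.0784 = 3.5714.
The alien vessel's clock runs slow as seen from a watching observatory, so Δτ = Δt/γ = 12500/3.5714 = 3500 minutes.

3500 minutes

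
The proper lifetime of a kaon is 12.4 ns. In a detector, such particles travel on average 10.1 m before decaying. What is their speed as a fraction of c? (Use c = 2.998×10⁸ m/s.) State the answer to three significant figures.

0.938c

d = βγcτ ⇒ βγ = d/(cτ) = 10.10 m / (3.71752 m) = 2.7169.
β = (βγ)/√(1+(βγ)²) = 2.7169/√8.38155 = 0.938.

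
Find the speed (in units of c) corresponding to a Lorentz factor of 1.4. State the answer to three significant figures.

β = √(1 − 1/γ²) = √(1 − 1/1.96) = √0.489796 = 0.700.

0.700c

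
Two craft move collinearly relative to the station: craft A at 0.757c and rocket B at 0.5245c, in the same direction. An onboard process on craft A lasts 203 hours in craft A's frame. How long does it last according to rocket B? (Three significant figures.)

220 hours

Transform craft A's velocity into rocket B's frame: (0.757 − 0.5245)/(1 − 0.757·0.5245) = 0.2325/0.6029535, so the relative speed is 0.3856c.
At |u| = 0.3856c, γ = (1 − 0.148687)^(−1/2) = 1.0838.
Craft A's interval is proper; time dilation gives Δt_B = γΔτ = 1.0838 × 203 hours = 220 hours.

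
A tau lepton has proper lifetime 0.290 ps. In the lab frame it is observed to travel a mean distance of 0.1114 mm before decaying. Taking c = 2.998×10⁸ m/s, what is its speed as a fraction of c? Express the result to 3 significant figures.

Let x = d/(cτ) = 1.114×10^-4 m / (2.998×10⁸ m/s × 2.900×10^-13 s) = 1.2813. Since d = βγcτ, x = βγ = β/√(1−β²).
Solving: β² = x²/(1+x²) = 1.64173/2.64173 = 0.62146, so β = 0.788.

0.788c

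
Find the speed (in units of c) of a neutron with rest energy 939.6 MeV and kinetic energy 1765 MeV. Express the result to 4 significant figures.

K = (γ−1)mc², so γ = 1 + 1765/939.6 = 2.8785.
Then v/c = √(1 − γ⁻²) = √(1 − 0.120689) = √0.879311 = 0.9377.

0.9377c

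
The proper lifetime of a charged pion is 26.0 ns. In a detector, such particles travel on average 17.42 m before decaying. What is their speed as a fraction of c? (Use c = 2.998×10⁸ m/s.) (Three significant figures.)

Lab distance = (lab lifetime)·v = γτ·βc, so βγ = d/(cτ) = 17.42/(2.998×10⁸ × 2.600×10^-8) = 2.2348.
With βγ = 2.2348: γ² = 1 + (βγ)² = 5.99433, and β = (βγ)/γ = 2.2348/2.44833 = 0.913.

0.913c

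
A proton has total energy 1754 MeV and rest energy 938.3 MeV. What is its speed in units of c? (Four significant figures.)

0.8449c

γ = E/(mc²) = 1754/938.3 = 1.8693.
β = √(1 − 1/γ²) = √(1 − 0.286182) = √0.713818 = 0.8449.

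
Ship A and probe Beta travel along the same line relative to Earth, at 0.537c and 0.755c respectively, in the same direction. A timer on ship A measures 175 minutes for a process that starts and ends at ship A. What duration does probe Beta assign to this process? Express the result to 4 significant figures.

Speed of ship A in probe Beta's frame: u = (v_A − v_B)/(1 − v_A v_B/c²) = (0.537 − 0.755)/(1 − 0.537×0.755) = −0.218/0.594565 = −0.36665; |u| = 0.36665c.
At |u| = 0.36665c, γ = (1 − 0.134432)^(−1/2) = 1.0749.
Ship A's interval is proper; time dilation gives Δt_B = γΔτ = 1.0749 × 175 minutes = 188.1 minutes.

188.1 minutes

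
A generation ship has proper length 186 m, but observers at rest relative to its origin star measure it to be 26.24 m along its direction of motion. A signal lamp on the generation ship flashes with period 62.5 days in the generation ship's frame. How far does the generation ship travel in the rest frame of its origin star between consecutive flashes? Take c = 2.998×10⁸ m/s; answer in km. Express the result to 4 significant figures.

1.136×10^13 km

From L = L₀/γ: γ = 186/26.24 = 7.08841.
β = √(1 − 1/γ²) = 0.99. Lab-frame period = γτ = 7.08841×62.5 days = 443.03 days. Distance = βc × γτ = 0.99 × 2.998×10⁸ m/s × 38277792 s = 1.1361×10^16 m = 1.136×10^13 km.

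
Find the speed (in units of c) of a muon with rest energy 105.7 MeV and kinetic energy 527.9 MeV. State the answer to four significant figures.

0.9860c

K = (γ−1)mc², so γ = 1 + 527.9/105.7 = 5.9943.
Then v/c = √(1 − γ⁻²) = √(1 − 0.0278306) = √0.9721694 = 0.9860.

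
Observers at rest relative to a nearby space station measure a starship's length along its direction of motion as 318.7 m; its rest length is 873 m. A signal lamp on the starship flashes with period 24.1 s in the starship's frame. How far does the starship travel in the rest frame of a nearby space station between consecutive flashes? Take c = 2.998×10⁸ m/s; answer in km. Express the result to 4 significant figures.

Length contraction gives γ = L₀/L = 873/318.7 = 2.73925.
β = √(1 − 1/γ²) = 0.93098. Lab-frame period = γτ = 2.73925×24.1 s = 66.016 s. Distance = βc × γτ = 0.93098 × 2.998×10⁸ m/s × 66.016 s = 1.8426×10^10 m = 1.843×10^7 km.

1.843×10^7 km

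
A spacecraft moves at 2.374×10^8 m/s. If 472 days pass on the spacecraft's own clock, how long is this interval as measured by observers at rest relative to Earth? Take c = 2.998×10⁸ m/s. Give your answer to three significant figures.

β = v/c = (2.374×10^8 m/s)/(2.998×10⁸ m/s) = 0.791861.
With β = 0.791861, γ = 1/√(1 − 0.791861²) = 1/√0.3729562 = 1.6375.
Time dilation: Δt = γ·Δτ = 1.6375 × 472 = 773 days.

773 days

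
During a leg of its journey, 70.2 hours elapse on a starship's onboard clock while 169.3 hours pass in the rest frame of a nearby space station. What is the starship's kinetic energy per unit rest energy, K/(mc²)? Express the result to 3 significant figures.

1.41

From Δt = γΔτ: γ = 169.3/70.2 = 2.41168.
K/(mc²) = γ − 1 = 2.41168 − 1 = 1.41.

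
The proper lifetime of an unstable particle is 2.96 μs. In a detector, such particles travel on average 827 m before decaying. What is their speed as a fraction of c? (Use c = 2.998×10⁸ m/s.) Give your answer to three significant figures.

0.682c

d = βγcτ ⇒ βγ = d/(cτ) = 827.0 m / (887.408 m) = 0.93193.
β = (βγ)/√(1+(βγ)²) = 0.93193/√1.868494 = 0.682.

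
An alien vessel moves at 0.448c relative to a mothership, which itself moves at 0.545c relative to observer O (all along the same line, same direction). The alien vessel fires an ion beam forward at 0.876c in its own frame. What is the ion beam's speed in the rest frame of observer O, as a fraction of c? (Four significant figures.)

First combine the ion beam and alien vessel (S''→S'): u₁ = (0.876 + 0.448)/(1 + 0.876×0.448) = 1.324/1.392448 = 0.95084.
Then combine with the mothership (S'→S): u = (0.95084 + 0.545)/(1 + 0.95084×0.545) = 1.49584/1.5182078 = 0.98527.

0.9853c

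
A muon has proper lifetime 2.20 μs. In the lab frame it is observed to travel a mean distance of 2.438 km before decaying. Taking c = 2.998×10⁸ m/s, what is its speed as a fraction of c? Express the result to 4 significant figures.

Lab distance = (lab lifetime)·v = γτ·βc, so βγ = d/(cτ) = 2438/(2.998×10⁸ × 2.200×10^-6) = 3.6964.
With βγ = 3.6964: γ² = 1 + (βγ)² = 14.6634, and β = (βγ)/γ = 3.6964/3.82928 = 0.9653.

0.9653c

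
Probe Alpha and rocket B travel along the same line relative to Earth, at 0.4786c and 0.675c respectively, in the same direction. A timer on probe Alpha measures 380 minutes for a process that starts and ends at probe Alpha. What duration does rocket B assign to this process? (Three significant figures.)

397 minutes

The velocity of probe Alpha relative to rocket B is (0.4786 − 0.675)c / (1 − 0.4786×0.675) = −0.29013c; relative speed 0.29013c.
At |u| = 0.29013c, γ = (1 − 0.0841754)^(−1/2) = 1.0449.
The clock on probe Alpha records proper time, so rocket B measures Δt = γΔτ = 1.0449 × 380 = 397 minutes.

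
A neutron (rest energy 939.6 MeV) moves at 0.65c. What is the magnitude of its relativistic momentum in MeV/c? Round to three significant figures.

With β = 0.65, γ = 1/√(1 − 0.65²) = 1/√0.5775 = 1.3159.
Momentum: p = γβ·mc = 1.3159 × 0.65 × 939.6 MeV/c = 804 MeV/c.

804 MeV/c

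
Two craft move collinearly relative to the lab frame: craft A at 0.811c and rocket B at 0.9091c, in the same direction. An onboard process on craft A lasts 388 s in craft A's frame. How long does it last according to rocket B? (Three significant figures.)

418 s

Transform craft A's velocity into rocket B's frame: (0.811 − 0.9091)/(1 − 0.811·0.9091) = −0.0981/0.2627199, so the relative speed is 0.3734c.
At |u| = 0.3734c, γ = (1 − 0.139428)^(−1/2) = 1.078.
Craft A's interval is proper; time dilation gives Δt_B = γΔτ = 1.078 × 388 s = 418 s.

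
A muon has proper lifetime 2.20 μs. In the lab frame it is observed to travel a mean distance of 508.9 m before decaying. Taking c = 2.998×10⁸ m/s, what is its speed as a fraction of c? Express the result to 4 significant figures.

0.6109c

Lab distance = (lab lifetime)·v = γτ·βc, so βγ = d/(cτ) = 508.9/(2.998×10⁸ × 2.200×10^-6) = 0.77157.
With βγ = 0.77157: γ² = 1 + (βγ)² = 1.59532, and β = (βγ)/γ = 0.77157/1.26306 = 0.6109.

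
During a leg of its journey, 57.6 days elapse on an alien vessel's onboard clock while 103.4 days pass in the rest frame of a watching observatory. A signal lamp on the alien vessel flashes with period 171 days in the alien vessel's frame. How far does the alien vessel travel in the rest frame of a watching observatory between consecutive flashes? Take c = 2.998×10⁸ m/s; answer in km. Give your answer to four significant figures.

From Δt = γΔτ: γ = 103.4/57.6 = 1.79514.
β = √(1 − 1/γ²) = 0.83047. Lab-frame period = γτ = 1.79514×171 days = 306.97 days. Distance = βc × γτ = 0.83047 × 2.998×10⁸ m/s × 26522208 s = 6.6034×10^15 m = 6.603×10^12 km.

6.603×10^12 km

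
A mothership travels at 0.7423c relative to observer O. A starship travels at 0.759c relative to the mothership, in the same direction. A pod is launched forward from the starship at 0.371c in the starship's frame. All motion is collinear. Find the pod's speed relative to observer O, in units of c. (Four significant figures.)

Apply u = (u'+v)/(1+u'v) twice. Pod in the mothership frame: (0.371+0.759)/(1+0.371·0.759) = 1.13/1.281589 = 0.88172c.
That velocity, transformed to the rest frame of observer O: (0.88172+0.7423)/(1+0.88172·0.7423) = 1.62402/1.654500756 = 0.98158c.

0.9816c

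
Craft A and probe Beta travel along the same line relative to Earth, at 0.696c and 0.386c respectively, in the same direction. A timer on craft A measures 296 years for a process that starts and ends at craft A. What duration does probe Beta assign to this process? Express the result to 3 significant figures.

327 years

Speed of craft A in probe Beta's frame: u = (v_A − v_B)/(1 − v_A v_B/c²) = (0.696 − 0.386)/(1 − 0.696×0.386) = 0.31/0.731344 = 0.42388; |u| = 0.42388c.
At |u| = 0.42388c, γ = (1 − 0.179674)^(−1/2) = 1.1041.
The clock on craft A records proper time, so probe Beta measures Δt = γΔτ = 1.1041 × 296 = 327 years.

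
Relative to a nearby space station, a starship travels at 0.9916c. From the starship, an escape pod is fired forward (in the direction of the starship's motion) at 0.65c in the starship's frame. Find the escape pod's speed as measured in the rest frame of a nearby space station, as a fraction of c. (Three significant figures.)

0.998c

Relativistic velocity addition: u = (u' + v)/(1 + u'v/c²), with u' = 0.65c and v = 0.9916c.
Numerator: 0.65 + 0.9916 = 1.6416. Denominator: 1 + (0.65)(0.9916) = 1.64454.
u = 1.6416/1.64454 = 0.99821, so the speed is 0.998c.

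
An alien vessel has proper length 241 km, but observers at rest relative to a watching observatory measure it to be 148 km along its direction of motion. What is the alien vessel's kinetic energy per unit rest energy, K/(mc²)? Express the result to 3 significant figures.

γ = L₀/L = 241/148 = 1.62838.
K/(mc²) = γ − 1 = 1.62838 − 1 = 0.628.

0.628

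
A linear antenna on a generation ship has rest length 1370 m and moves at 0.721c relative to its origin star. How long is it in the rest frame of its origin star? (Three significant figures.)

949 m

With β = 0.721, γ = 1/√(1 − 0.721²) = 1/√0.480159 = 1.4431.
Along the direction of motion the measured length is L₀/γ = 1370/1.4431 = 949 m.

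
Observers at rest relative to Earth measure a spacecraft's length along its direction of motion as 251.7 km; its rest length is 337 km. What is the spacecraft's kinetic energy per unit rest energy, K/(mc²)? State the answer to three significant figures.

From L = L₀/γ: γ = 337/251.7 = 1.3389.
K/(mc²) = γ − 1 = 1.3389 − 1 = 0.339.

0.339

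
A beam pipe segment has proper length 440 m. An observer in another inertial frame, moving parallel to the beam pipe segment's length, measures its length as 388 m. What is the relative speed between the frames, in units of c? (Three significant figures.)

Length contraction gives γ = L₀/L = 440/388 = 1.134.
β = √(1 − 1/γ²) = √0.222368 = 0.472.

0.472c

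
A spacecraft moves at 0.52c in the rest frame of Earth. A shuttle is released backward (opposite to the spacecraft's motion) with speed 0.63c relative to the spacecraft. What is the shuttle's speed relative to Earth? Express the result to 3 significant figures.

Relativistic velocity addition: u = (u' + v)/(1 + u'v/c²), with u' = −0.63c and v = 0.52c.
Numerator: −0.63 + 0.52 = −0.11. Denominator: 1 + (−0.63)(0.52) = 0.6724.
u = −0.11/0.6724 = −0.16359, so the speed is 0.164c.

0.164c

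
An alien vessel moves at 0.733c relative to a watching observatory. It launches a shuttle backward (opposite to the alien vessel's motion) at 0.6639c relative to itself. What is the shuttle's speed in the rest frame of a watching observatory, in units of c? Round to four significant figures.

Relativistic velocity addition: u = (u' + v)/(1 + u'v/c²), with u' = −0.6639c and v = 0.733c.
Numerator: −0.6639 + 0.733 = 0.0691. Denominator: 1 + (−0.6639)(0.733) = 0.5133613.
u = 0.0691/0.5133613 = 0.1346, so the speed is 0.1346c.

0.1346c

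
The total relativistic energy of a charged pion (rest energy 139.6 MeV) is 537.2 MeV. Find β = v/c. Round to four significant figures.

γ = E/(mc²) = 537.2/139.6 = 3.8481.
β = √(1 − 1/γ²) = √(1 − 0.0675316) = √0.9324684 = 0.9656.

0.9656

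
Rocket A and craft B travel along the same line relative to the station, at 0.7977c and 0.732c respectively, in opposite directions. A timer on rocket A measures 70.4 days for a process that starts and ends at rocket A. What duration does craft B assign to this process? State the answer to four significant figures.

The velocity of rocket A relative to craft B is (0.7977 + 0.732)c / (1 + 0.7977×0.732) = 0.96577c; relative speed 0.96577c.
At |u| = 0.96577c, γ = (1 − 0.932712)^(−1/2) = 3.8551.
Rocket A's interval is proper; time dilation gives Δt_B = γΔτ = 3.8551 × 70.4 days = 271.4 days.

271.4 days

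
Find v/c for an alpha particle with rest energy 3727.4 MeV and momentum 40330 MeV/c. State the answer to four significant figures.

0.9958

βγ = pc/(mc²) = 40330/3727.4 = 10.82.
Since γ² = 1 + (βγ)² = 118.072, γ = √118.072 = 10.8661, and β = (βγ)/γ = 10.82/10.8661 = 0.9958.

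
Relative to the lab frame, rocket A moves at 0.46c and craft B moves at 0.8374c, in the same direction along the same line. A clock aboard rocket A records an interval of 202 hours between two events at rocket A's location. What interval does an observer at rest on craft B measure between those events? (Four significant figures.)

Transform rocket A's velocity into craft B's frame: (0.46 − 0.8374)/(1 − 0.46·0.8374) = −0.3774/0.614796, so the relative speed is 0.61386c.
At |u| = 0.61386c, γ = (1 − 0.376824)^(−1/2) = 1.2668.
Rocket A's interval is proper; time dilation gives Δt_B = γΔτ = 1.2668 × 202 hours = 255.9 hours.

255.9 hours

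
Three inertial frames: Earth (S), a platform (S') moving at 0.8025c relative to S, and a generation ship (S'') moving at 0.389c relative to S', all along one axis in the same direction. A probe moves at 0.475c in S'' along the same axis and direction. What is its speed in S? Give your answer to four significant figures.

Apply u = (u'+v)/(1+u'v) twice. Probe in the platform frame: (0.475+0.389)/(1+0.475·0.389) = 0.864/1.184775 = 0.72925c.
That velocity, transformed to the rest frame of Earth: (0.72925+0.8025)/(1+0.72925·0.8025) = 1.53175/1.585223125 = 0.96627c.

0.9663c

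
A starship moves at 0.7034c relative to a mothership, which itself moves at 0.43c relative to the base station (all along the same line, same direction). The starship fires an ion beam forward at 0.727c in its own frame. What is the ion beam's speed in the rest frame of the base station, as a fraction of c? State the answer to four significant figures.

0.9783c

Apply u = (u'+v)/(1+u'v) twice. Ion beam in the mothership frame: (0.727+0.7034)/(1+0.727·0.7034) = 1.4304/1.5113718 = 0.94642c.
That velocity, transformed to the rest frame of the base station: (0.94642+0.43)/(1+0.94642·0.43) = 1.37642/1.4069606 = 0.97829c.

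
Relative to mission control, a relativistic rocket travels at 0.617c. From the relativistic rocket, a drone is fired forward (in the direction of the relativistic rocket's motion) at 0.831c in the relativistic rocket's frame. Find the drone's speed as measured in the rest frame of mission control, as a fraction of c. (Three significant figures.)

In units of c, u = (u' + v)/(1 + u'v) with u' = 0.831 and v = 0.617.
Numerator: 0.831 + 0.617 = 1.448. Denominator: 1 + (0.831)(0.617) = 1.512727.
u = 1.448/1.512727 = 0.95721, so the speed is 0.957c.

0.957c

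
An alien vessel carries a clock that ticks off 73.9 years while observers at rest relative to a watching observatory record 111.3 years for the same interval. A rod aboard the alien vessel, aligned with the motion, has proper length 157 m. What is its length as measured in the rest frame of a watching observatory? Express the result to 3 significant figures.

104 m

γ = Δt/Δτ = 111.3/73.9 = 1.50609.
L = L₀/γ = 157/1.50609 = 104 m.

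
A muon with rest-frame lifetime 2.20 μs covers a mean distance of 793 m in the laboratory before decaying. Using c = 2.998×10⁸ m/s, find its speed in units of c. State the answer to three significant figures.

Lab distance = (lab lifetime)·v = γτ·βc, so βγ = d/(cτ) = 793.0/(2.998×10⁸ × 2.200×10^-6) = 1.2023.
With βγ = 1.2023: γ² = 1 + (βγ)² = 2.44553, and β = (βγ)/γ = 1.2023/1.56382 = 0.769.

0.769c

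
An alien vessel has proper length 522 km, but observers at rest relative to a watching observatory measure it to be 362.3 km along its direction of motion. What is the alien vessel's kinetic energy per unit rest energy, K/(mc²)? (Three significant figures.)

0.441

Length contraction gives γ = L₀/L = 522/362.3 = 1.44079.
K/(mc²) = γ − 1 = 1.44079 − 1 = 0.441.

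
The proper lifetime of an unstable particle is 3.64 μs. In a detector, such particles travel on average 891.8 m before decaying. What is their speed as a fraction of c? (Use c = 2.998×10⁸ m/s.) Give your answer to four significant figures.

Lab distance = (lab lifetime)·v = γτ·βc, so βγ = d/(cτ) = 891.8/(2.998×10⁸ × 3.640×10^-6) = 0.81721.
With βγ = 0.81721: γ² = 1 + (βγ)² = 1.667832, and β = (βγ)/γ = 0.81721/1.29145 = 0.6328.

0.6328c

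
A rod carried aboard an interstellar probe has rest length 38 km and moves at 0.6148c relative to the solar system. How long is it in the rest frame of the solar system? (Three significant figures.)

γ = 1/√(1 − β²) = 1/√(1 − 0.37797904) = 1/√0.62202096 = 1/0.788683 = 1.2679.
Length contraction: L = L₀/γ = 38/1.2679 = 30.0 km.

30.0 km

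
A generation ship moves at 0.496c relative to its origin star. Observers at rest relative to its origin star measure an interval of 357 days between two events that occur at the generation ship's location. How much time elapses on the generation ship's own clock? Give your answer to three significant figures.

310 days

With β = 0.496, γ = 1/√(1 − 0.496²) = 1/√0.753984 = 1.1516.
The generation ship's clock runs slow as seen from its origin star, so Δτ = Δt/γ = 357/1.1516 = 310 days.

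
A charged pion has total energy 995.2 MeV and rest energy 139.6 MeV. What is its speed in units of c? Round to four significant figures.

0.9901c

Total energy E = γmc² gives γ = 995.2/139.6 = 7.1289.
Hence β = √(1 − 1/γ²) = √(1 − 0.0196768) = √0.9803232 = 0.9901.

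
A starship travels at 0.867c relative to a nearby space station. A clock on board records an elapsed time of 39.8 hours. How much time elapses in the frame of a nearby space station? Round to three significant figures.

With β = 0.867, γ = 1/√(1 − 0.867²) = 1/√0.248311 = 2.0068.
Time dilation: Δt = γ·Δτ = 2.0068 × 39.8 = 79.9 hours.

79.9 hours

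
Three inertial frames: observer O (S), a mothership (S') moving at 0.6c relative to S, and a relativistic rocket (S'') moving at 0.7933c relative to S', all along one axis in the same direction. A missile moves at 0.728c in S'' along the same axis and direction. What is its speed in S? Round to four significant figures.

0.9910c

Compose velocities in two stages. Stage 1 (into S'): u₁ = (0.728+0.7933)/(1+0.728×0.7933) = 0.96436.
Stage 2 (into S): u = (0.96436+0.6)/(1+0.96436×0.6) = 0.99097, so the speed is 0.9910c.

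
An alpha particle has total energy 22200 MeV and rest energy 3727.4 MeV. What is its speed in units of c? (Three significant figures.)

0.986c

γ = E/(mc²) = 22200/3727.4 = 5.9559.
β = √(1 − 1/γ²) = √(1 − 0.0281907) = √0.9718093 = 0.986.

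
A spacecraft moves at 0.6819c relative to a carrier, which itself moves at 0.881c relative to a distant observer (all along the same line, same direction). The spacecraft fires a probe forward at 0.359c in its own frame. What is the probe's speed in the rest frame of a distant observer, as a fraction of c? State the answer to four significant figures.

0.9888c

First combine the probe and spacecraft (S''→S'): u₁ = (0.359 + 0.6819)/(1 + 0.359×0.6819) = 1.0409/1.2448021 = 0.8362.
Then combine with the carrier (S'→S): u = (0.8362 + 0.881)/(1 + 0.8362×0.881) = 1.7172/1.7366922 = 0.98878.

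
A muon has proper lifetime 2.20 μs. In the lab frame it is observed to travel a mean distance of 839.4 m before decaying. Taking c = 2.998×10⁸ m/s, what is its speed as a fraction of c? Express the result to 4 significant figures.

0.7863c

d = βγcτ ⇒ βγ = d/(cτ) = 839.4 m / (659.56 m) = 1.2727.
β = (βγ)/√(1+(βγ)²) = 1.2727/√2.61977 = 0.7863.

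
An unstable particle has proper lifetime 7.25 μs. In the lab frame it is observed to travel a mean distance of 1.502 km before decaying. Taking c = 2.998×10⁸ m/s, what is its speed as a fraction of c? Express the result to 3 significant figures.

0.569c

Let x = d/(cτ) = 1502 m / (2.998×10⁸ m/s × 7.250×10^-6 s) = 0.69104. Since d = βγcτ, x = βγ = β/√(1−β²).
Solving: β² = x²/(1+x²) = 0.477536/1.477536 = 0.323198, so β = 0.569.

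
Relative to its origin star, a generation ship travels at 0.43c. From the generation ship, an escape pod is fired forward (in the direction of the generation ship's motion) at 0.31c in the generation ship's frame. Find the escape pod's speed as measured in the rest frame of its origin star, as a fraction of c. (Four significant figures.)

0.6530c

Relativistic velocity addition: u = (u' + v)/(1 + u'v/c²), with u' = 0.31c and v = 0.43c.
Numerator: 0.31 + 0.43 = 0.74. Denominator: 1 + (0.31)(0.43) = 1.1333.
u = 0.74/1.1333 = 0.65296, so the speed is 0.6530c.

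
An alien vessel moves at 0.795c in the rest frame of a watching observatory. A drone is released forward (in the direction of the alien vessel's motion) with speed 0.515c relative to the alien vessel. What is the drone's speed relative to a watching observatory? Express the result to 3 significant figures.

0.929c

Relativistic velocity addition: u = (u' + v)/(1 + u'v/c²), with u' = 0.515c and v = 0.795c.
Numerator: 0.515 + 0.795 = 1.31. Denominator: 1 + (0.515)(0.795) = 1.409425.
u = 1.31/1.409425 = 0.92946, so the speed is 0.929c.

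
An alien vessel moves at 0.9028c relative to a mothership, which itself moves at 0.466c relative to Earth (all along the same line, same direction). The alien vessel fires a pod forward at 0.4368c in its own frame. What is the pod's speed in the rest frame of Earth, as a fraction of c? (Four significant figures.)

Compose velocities in two stages. Stage 1 (into S'): u₁ = (0.4368+0.9028)/(1+0.4368×0.9028) = 0.96074.
Stage 2 (into S): u = (0.96074+0.466)/(1+0.96074×0.466) = 0.98552, so the speed is 0.9855c.

0.9855c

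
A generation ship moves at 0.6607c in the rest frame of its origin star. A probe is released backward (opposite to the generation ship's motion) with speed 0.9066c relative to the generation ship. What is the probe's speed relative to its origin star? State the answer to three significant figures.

0.613c

In units of c, u = (u' + v)/(1 + u'v) with u' = −0.9066 and v = 0.6607.
Numerator: −0.9066 + 0.6607 = −0.2459. Denominator: 1 + (−0.9066)(0.6607) = 0.40100938.
u = −0.2459/0.40100938 = −0.6132, so the speed is 0.613c.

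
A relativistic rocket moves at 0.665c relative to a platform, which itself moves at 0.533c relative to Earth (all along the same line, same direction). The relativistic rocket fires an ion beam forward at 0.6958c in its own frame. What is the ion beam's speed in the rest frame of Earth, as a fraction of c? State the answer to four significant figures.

First combine the ion beam and relativistic rocket (S''→S'): u₁ = (0.6958 + 0.665)/(1 + 0.6958×0.665) = 1.3608/1.462707 = 0.93033.
Then combine with the platform (S'→S): u = (0.93033 + 0.533)/(1 + 0.93033×0.533) = 1.46333/1.49586589 = 0.97825.

0.9782c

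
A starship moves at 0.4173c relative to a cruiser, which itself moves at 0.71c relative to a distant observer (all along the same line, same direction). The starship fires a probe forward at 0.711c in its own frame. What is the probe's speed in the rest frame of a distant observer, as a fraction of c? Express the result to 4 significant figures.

First combine the probe and starship (S''→S'): u₁ = (0.711 + 0.4173)/(1 + 0.711×0.4173) = 1.1283/1.2967003 = 0.87013.
Then combine with the cruiser (S'→S): u = (0.87013 + 0.71)/(1 + 0.87013×0.71) = 1.58013/1.6177923 = 0.97672.

0.9767c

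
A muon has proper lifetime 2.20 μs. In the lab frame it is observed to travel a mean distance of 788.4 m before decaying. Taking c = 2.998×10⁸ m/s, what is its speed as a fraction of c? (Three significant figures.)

0.767c

d = βγcτ ⇒ βγ = d/(cτ) = 788.4 m / (659.56 m) = 1.1953.
β = (βγ)/√(1+(βγ)²) = 1.1953/√2.42874 = 0.767.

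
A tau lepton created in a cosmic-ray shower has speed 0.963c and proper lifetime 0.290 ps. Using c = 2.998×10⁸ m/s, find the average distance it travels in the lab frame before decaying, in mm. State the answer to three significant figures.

0.311 mm

γ = 1/√(1 − β²) = 1/√(1 − 0.927369) = 1/√0.072631 = 1/0.269501 = 3.7106.
Lab-frame lifetime: Δt = γτ = 3.7106 × 0.290 ps = 1.0761 ps.
Distance: d = vΔt = 0.963 × 2.998×10⁸ m/s × 1.0761×10^-12 s = 3.11×10^-4 m = 0.311 mm.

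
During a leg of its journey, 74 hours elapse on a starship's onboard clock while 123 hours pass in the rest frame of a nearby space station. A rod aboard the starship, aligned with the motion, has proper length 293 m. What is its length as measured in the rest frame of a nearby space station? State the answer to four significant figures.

176.3 m

The time-dilation ratio gives γ = 123/74 = 1.66216.
L = L₀/γ = 293/1.66216 = 176.3 m.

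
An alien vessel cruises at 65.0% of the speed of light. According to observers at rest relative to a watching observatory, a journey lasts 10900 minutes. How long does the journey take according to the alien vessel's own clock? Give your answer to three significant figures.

γ = 1/√(1 − β²) = 1/√(1 − 0.4225) = 1/√0.5775 = 1/0.759934 = 1.3159.
The alien vessel's clock runs slow as seen from a watching observatory, so Δτ = Δt/γ = 10900/1.3159 = 8280 minutes.

8280 minutes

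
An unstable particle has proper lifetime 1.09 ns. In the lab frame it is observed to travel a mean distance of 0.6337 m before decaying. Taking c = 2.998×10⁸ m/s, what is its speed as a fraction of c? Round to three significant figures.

0.889c

Lab distance = (lab lifetime)·v = γτ·βc, so βγ = d/(cτ) = 0.6337/(2.998×10⁸ × 1.090×10^-9) = 1.9392.
With βγ = 1.9392: γ² = 1 + (βγ)² = 4.7605, and β = (βγ)/γ = 1.9392/2.18186 = 0.889.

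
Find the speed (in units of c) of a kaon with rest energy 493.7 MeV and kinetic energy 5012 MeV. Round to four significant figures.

γ = 1 + K/(mc²) = 1 + 5012/493.7 = 11.152.
β = √(1 − 1/γ²) = √(1 − 0.00804071) = √0.99195929 = 0.9960.

0.9960c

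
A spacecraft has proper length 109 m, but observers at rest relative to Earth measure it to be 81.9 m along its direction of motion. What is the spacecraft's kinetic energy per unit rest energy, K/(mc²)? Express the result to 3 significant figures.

0.331

From L = L₀/γ: γ = 109/81.9 = 1.33089.
K/(mc²) = γ − 1 = 1.33089 − 1 = 0.331.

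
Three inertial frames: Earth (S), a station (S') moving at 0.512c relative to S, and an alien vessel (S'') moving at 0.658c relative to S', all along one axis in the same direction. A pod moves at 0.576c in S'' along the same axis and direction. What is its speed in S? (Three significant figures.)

Compose velocities in two stages. Stage 1 (into S'): u₁ = (0.576+0.658)/(1+0.576×0.658) = 0.89485.
Stage 2 (into S): u = (0.89485+0.512)/(1+0.89485×0.512) = 0.96481, so the speed is 0.965c.

0.965c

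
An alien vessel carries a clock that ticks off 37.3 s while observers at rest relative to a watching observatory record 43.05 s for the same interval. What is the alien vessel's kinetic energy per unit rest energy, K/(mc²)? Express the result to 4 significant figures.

0.1542

γ = Δt/Δτ = 43.05/37.3 = 1.15416.
K/(mc²) = γ − 1 = 1.15416 − 1 = 0.1542.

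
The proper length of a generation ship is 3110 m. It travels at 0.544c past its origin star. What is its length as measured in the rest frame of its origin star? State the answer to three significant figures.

β² = 0.295936, so γ = 1/√0.704064 = 1.1918.
Length contraction: L = L₀/γ = 3110/1.1918 = 2610 m.

2610 m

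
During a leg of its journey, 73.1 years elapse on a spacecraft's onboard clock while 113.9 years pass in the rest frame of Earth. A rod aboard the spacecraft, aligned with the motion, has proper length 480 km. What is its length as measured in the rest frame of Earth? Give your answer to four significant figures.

From Δt = γΔτ: γ = 113.9/73.1 = 1.55814.
L = L₀/γ = 480/1.55814 = 308.1 km.

308.1 km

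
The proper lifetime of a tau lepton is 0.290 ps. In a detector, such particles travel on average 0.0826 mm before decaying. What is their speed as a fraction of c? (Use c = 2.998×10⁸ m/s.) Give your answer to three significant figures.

0.689c

d = βγcτ ⇒ βγ = d/(cτ) = 8.260×10^-5 m / (8.6942×10^-5 m) = 0.95006.
β = (βγ)/√(1+(βγ)²) = 0.95006/√1.902614 = 0.689.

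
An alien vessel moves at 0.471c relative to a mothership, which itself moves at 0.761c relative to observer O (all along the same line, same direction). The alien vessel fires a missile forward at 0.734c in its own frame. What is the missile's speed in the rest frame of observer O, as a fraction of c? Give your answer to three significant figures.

Apply u = (u'+v)/(1+u'v) twice. Missile in the mothership frame: (0.734+0.471)/(1+0.734·0.471) = 1.205/1.345714 = 0.89544c.
That velocity, transformed to the rest frame of observer O: (0.89544+0.761)/(1+0.89544·0.761) = 1.65644/1.68142984 = 0.98514c.

0.985c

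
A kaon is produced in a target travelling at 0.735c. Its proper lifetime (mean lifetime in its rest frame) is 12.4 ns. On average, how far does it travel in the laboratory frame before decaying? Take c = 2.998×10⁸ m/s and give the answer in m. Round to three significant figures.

γ = 1/√(1 − β²) = 1/√(1 − 0.540225) = 1/√0.459775 = 1/0.678067 = 1.4748.
Lab-frame lifetime: Δt = γτ = 1.4748 × 12.4 ns = 18.288 ns.
Distance: d = vΔt = 0.735 × 2.998×10⁸ m/s × 1.8288×10^-8 s = 4.03 m.

4.03 m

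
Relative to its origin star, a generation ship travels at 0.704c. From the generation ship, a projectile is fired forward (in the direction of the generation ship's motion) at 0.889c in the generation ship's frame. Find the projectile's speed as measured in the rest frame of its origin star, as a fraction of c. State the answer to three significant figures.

Relativistic velocity addition: u = (u' + v)/(1 + u'v/c²), with u' = 0.889c and v = 0.704c.
Numerator: 0.889 + 0.704 = 1.593. Denominator: 1 + (0.889)(0.704) = 1.625856.
u = 1.593/1.625856 = 0.97979, so the speed is 0.980c.

0.980c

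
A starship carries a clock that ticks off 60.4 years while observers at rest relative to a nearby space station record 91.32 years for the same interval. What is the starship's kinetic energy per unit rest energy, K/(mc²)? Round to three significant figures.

0.512

From Δt = γΔτ: γ = 91.32/60.4 = 1.51192.
Since K = (γ−1)mc², K/(mc²) = 1.51192 − 1 = 0.512.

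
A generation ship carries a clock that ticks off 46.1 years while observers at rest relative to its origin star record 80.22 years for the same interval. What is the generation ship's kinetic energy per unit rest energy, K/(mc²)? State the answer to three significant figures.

From Δt = γΔτ: γ = 80.22/46.1 = 1.74013.
K/(mc²) = γ − 1 = 1.74013 − 1 = 0.740.

0.740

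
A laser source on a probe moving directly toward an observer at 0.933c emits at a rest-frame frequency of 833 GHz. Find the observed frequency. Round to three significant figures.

Relativistic Doppler (source moving toward): f_obs = f_src · √((1+β)/(1−β)).
With β = 0.933: factor = √(1.933/0.067) = 5.3713.
f_obs = 833 × 5.3713 = 4470 GHz.

4470 GHz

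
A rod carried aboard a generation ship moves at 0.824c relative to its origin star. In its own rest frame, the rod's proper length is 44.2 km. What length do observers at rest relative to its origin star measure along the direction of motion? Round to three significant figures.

25.0 km

γ = 1/√(1 − β²) = 1/√(1 − 0.678976) = 1/√0.321024 = 1/0.56659 = 1.7649.
Along the direction of motion the measured length is L₀/γ = 44.2/1.7649 = 25.0 km.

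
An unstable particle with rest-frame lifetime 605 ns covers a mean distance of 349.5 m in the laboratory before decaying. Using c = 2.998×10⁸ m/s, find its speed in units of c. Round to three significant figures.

0.888c

Lab distance = (lab lifetime)·v = γτ·βc, so βγ = d/(cτ) = 349.5/(2.998×10⁸ × 6.050×10^-7) = 1.9269.
With βγ = 1.9269: γ² = 1 + (βγ)² = 4.71294, and β = (βγ)/γ = 1.9269/2.17093 = 0.888.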